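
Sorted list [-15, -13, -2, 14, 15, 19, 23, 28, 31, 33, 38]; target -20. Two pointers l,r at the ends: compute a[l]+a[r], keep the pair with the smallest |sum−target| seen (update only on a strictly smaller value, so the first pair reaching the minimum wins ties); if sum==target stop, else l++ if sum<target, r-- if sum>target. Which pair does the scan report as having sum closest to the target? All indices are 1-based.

pair (-15, -2) with sum -17 (|Δ|=3)

[1,11] -15+38=23 d=43 * → r--
[1,10] -15+33=18 d=38 * → r--
[1,9] -15+31=16 d=36 * → r--
[1,8] -15+28=13 d=33 * → r--
[1,7] -15+23=8 d=28 * → r--
[1,6] -15+19=4 d=24 * → r--
[1,5] -15+15=0 d=20 * → r--
[1,4] -15+14=-1 d=19 * → r--
[1,3] -15+-2=-17 d=3 * → r--
[1,2] -15+-13=-28 d=8 → l++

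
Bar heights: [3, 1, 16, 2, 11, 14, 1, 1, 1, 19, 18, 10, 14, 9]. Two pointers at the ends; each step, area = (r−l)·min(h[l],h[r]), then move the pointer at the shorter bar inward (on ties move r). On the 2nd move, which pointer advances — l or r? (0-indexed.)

l

l=0 r=13: min(3,9)*13=39 best=39 *, l++
l=1 r=13: min(1,9)*12=12 best=39, l++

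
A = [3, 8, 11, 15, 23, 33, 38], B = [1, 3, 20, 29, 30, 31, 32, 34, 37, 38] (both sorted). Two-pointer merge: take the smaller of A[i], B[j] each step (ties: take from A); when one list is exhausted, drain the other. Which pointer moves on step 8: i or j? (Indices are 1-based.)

i

i=1 j=1: A[i]=3>B[j]=1 take 1, j++
i=1 j=2: A[i]=3<=B[j]=3 take 3, i++
i=2 j=2: A[i]=8>B[j]=3 take 3, j++
i=2 j=3: A[i]=8<=B[j]=20 take 8, i++
i=3 j=3: A[i]=11<=B[j]=20 take 11, i++
i=4 j=3: A[i]=15<=B[j]=20 take 15, i++
i=5 j=3: A[i]=23>B[j]=20 take 20, j++
i=5 j=4: A[i]=23<=B[j]=29 take 23, i++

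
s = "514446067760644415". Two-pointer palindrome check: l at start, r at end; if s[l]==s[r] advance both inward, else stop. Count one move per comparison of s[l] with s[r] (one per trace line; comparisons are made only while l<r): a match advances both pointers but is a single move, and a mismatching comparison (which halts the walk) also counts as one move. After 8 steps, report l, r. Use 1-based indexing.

l=1 r=18: '5'=='5', l++,r--
l=2 r=17: '1'=='1', l++,r--
l=3 r=16: '4'=='4', l++,r--
l=4 r=15: '4'=='4', l++,r--
l=5 r=14: '4'=='4', l++,r--
l=6 r=13: '6'=='6', l++,r--
l=7 r=12: '0'=='0', l++,r--
l=8 r=11: '6'=='6', l++,r--

l=9, r=10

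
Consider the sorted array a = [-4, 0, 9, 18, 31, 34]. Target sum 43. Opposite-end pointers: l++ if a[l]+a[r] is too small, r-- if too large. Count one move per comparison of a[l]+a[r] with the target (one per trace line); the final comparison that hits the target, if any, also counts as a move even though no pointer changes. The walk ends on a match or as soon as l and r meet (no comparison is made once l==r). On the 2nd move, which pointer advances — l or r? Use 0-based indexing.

l

[0,5] -4+34=30 <43 → l++
[1,5] 0+34=34 <43 → l++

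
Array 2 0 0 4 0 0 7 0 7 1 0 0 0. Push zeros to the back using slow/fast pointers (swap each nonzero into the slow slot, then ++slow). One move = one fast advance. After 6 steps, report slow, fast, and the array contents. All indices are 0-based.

(s=0,f=0) a[fast]=2≠0 swap→a[0]=2 → slow++,fast++
(s=1,f=1) a[fast]=0 → fast++
(s=1,f=2) a[fast]=0 → fast++
(s=1,f=3) a[fast]=4≠0 swap→a[1]=4 → slow++,fast++
(s=2,f=4) a[fast]=0 → fast++
(s=2,f=5) a[fast]=0 → fast++

slow=2, fast=6, a=[2, 4, 0, 0, 0, 0, 7, 0, 7, 1, 0, 0, 0]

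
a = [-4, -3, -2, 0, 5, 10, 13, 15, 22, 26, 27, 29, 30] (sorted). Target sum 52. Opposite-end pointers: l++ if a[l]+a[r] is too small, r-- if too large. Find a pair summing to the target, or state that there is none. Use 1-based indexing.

l=1 r=13: -4+30=26 <52, l++
l=2 r=13: -3+30=27 <52, l++
l=3 r=13: -2+30=28 <52, l++
l=4 r=13: 0+30=30 <52, l++
l=5 r=13: 5+30=35 <52, l++
l=6 r=13: 10+30=40 <52, l++
l=7 r=13: 13+30=43 <52, l++
l=8 r=13: 15+30=45 <52, l++
l=9 r=13: 22+30=52, found

(22, 30)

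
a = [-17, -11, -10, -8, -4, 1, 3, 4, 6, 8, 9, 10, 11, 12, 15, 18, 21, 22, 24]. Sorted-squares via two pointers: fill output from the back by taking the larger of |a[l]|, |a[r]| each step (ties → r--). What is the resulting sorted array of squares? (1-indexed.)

[1,19] |-17|<=|24| out[19]=576 → r--
[1,18] |-17|<=|22| out[18]=484 → r--
[1,17] |-17|<=|21| out[17]=441 → r--
[1,16] |-17|<=|18| out[16]=324 → r--
[1,15] |-17|>|15| out[15]=289 → l++
[2,15] |-11|<=|15| out[14]=225 → r--
[2,14] |-11|<=|12| out[13]=144 → r--
[2,13] |-11|<=|11| out[12]=121 → r--
[2,12] |-11|>|10| out[11]=121 → l++
[3,12] |-10|<=|10| out[10]=100 → r--
[3,11] |-10|>|9| out[9]=100 → l++
[4,11] |-8|<=|9| out[8]=81 → r--
[4,10] |-8|<=|8| out[7]=64 → r--
[4,9] |-8|>|6| out[6]=64 → l++
[5,9] |-4|<=|6| out[5]=36 → r--
[5,8] |-4|<=|4| out[4]=16 → r--
[5,7] |-4|>|3| out[3]=16 → l++
[6,7] |1|<=|3| out[2]=9 → r--
[6,6] |1|<=|1| out[1]=1 → r--

[1, 9, 16, 16, 36, 64, 64, 81, 100, 100, 121, 121, 144, 225, 289, 324, 441, 484, 576]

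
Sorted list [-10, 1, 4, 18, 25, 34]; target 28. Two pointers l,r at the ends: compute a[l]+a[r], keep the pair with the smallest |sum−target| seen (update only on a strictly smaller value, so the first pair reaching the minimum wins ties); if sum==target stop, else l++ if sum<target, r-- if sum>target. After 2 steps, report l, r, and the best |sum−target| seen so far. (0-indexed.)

[0,5] -10+34=24 d=4 * → l++
[1,5] 1+34=35 d=7 → r--

l=1, r=4, best |Δ|=4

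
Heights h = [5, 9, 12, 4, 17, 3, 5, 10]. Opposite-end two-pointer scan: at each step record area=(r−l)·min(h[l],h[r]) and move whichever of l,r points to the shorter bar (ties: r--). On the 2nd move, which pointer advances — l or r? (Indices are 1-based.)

[1,8] min(5,10)*7=35 best=35 * → l++
[2,8] min(9,10)*6=54 best=54 * → l++

l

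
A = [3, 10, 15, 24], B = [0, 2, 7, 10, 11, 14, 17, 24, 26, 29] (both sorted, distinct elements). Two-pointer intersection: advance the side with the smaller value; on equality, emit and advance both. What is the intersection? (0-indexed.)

[i=0,j=0] 3>0 → j++
[i=0,j=1] 3>2 → j++
[i=0,j=2] 3<7 → i++
[i=1,j=2] 10>7 → j++
[i=1,j=3] 10==10 emit → i++,j++
[i=2,j=4] 15>11 → j++
[i=2,j=5] 15>14 → j++
[i=2,j=6] 15<17 → i++
[i=3,j=6] 24>17 → j++
[i=3,j=7] 24==24 emit → i++,j++

intersection = [10, 24]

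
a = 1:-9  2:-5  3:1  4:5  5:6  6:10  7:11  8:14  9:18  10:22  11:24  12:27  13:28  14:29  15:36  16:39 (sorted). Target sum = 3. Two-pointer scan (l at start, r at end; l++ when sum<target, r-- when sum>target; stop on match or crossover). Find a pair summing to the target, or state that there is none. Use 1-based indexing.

[1,16] -9+39=30 >3 → r--
[1,15] -9+36=27 >3 → r--
[1,14] -9+29=20 >3 → r--
[1,13] -9+28=19 >3 → r--
[1,12] -9+27=18 >3 → r--
[1,11] -9+24=15 >3 → r--
[1,10] -9+22=13 >3 → r--
[1,9] -9+18=9 >3 → r--
[1,8] -9+14=5 >3 → r--
[1,7] -9+11=2 <3 → l++
[2,7] -5+11=6 >3 → r--
[2,6] -5+10=5 >3 → r--
[2,5] -5+6=1 <3 → l++
[3,5] 1+6=7 >3 → r--
[3,4] 1+5=6 >3 → r--

no pair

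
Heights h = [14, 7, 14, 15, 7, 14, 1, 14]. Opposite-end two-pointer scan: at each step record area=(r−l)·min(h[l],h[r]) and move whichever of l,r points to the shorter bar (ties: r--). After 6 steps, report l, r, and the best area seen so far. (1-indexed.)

l=1 r=8: min(14,14)*7=98 best=98 *, r--
l=1 r=7: min(14,1)*6=6 best=98, r--
l=1 r=6: min(14,14)*5=70 best=98, r--
l=1 r=5: min(14,7)*4=28 best=98, r--
l=1 r=4: min(14,15)*3=42 best=98, l++
l=2 r=4: min(7,15)*2=14 best=98, l++

l=3, r=4, best area=98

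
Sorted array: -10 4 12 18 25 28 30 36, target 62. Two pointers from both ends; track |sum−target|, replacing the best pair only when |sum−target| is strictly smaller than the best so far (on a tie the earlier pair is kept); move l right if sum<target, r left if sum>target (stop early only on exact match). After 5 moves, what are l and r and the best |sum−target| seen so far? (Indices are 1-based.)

l=6, r=8, best |Δ|=1

[1,8] -10+36=26 d=36 * → l++
[2,8] 4+36=40 d=22 * → l++
[3,8] 12+36=48 d=14 * → l++
[4,8] 18+36=54 d=8 * → l++
[5,8] 25+36=61 d=1 * → l++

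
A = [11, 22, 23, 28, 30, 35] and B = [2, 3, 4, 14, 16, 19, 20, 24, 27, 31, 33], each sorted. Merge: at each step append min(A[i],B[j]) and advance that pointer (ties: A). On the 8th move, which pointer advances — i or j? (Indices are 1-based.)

[i=1,j=1] A[i]=11>B[j]=2 take 2 → j++
[i=1,j=2] A[i]=11>B[j]=3 take 3 → j++
[i=1,j=3] A[i]=11>B[j]=4 take 4 → j++
[i=1,j=4] A[i]=11<=B[j]=14 take 11 → i++
[i=2,j=4] A[i]=22>B[j]=14 take 14 → j++
[i=2,j=5] A[i]=22>B[j]=16 take 16 → j++
[i=2,j=6] A[i]=22>B[j]=19 take 19 → j++
[i=2,j=7] A[i]=22>B[j]=20 take 20 → j++

j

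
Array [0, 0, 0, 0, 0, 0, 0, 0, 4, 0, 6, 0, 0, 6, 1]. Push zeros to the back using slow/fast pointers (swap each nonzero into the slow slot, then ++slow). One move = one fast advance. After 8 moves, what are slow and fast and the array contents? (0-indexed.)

(s=0,f=0) a[fast]=0 → fast++
(s=0,f=1) a[fast]=0 → fast++
(s=0,f=2) a[fast]=0 → fast++
(s=0,f=3) a[fast]=0 → fast++
(s=0,f=4) a[fast]=0 → fast++
(s=0,f=5) a[fast]=0 → fast++
(s=0,f=6) a[fast]=0 → fast++
(s=0,f=7) a[fast]=0 → fast++

slow=0, fast=8, a=[0, 0, 0, 0, 0, 0, 0, 0, 4, 0, 6, 0, 0, 6, 1]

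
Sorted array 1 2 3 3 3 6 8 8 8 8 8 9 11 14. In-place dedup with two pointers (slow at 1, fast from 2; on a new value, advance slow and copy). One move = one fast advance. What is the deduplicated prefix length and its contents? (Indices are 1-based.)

length 8; prefix = [1, 2, 3, 6, 8, 9, 11, 14]

slow=1 fast=2: a[fast]=2≠a[slow]=1 write a[2]=2, slow++,fast++
slow=2 fast=3: a[fast]=3≠a[slow]=2 write a[3]=3, slow++,fast++
slow=3 fast=4: a[fast]=3=a[slow] dup, fast++
slow=3 fast=5: a[fast]=3=a[slow] dup, fast++
slow=3 fast=6: a[fast]=6≠a[slow]=3 write a[4]=6, slow++,fast++
slow=4 fast=7: a[fast]=8≠a[slow]=6 write a[5]=8, slow++,fast++
slow=5 fast=8: a[fast]=8=a[slow] dup, fast++
slow=5 fast=9: a[fast]=8=a[slow] dup, fast++
slow=5 fast=10: a[fast]=8=a[slow] dup, fast++
slow=5 fast=11: a[fast]=8=a[slow] dup, fast++
slow=5 fast=12: a[fast]=9≠a[slow]=8 write a[6]=9, slow++,fast++
slow=6 fast=13: a[fast]=11≠a[slow]=9 write a[7]=11, slow++,fast++
slow=7 fast=14: a[fast]=14≠a[slow]=11 write a[8]=14, slow++,fast++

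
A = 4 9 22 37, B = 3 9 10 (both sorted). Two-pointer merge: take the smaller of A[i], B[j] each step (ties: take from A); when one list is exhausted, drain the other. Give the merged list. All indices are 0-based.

[3, 4, 9, 9, 10, 22, 37]

i=0 j=0: A[i]=4>B[j]=3 take 3, j++
i=0 j=1: A[i]=4<=B[j]=9 take 4, i++
i=1 j=1: A[i]=9<=B[j]=9 take 9, i++
i=2 j=1: A[i]=22>B[j]=9 take 9, j++
i=2 j=2: A[i]=22>B[j]=10 take 10, j++
i=2 j=3: B done, take A[i]=22, i++
i=3 j=3: B done, take A[i]=37, i++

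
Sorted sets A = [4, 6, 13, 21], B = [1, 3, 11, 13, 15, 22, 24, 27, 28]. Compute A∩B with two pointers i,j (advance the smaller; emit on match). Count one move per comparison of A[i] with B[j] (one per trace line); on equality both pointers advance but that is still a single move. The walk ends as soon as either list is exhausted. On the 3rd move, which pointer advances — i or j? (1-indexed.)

[i=1,j=1] 4>1 → j++
[i=1,j=2] 4>3 → j++
[i=1,j=3] 4<11 → i++

i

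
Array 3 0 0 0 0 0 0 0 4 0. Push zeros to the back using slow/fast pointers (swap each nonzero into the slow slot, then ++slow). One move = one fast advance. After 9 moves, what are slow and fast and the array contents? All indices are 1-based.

slow=3, fast=10, a=[3, 4, 0, 0, 0, 0, 0, 0, 0, 0]

slow=1 fast=1: a[fast]=3≠0 swap→a[1]=3, slow++,fast++
slow=2 fast=2: a[fast]=0, fast++
slow=2 fast=3: a[fast]=0, fast++
slow=2 fast=4: a[fast]=0, fast++
slow=2 fast=5: a[fast]=0, fast++
slow=2 fast=6: a[fast]=0, fast++
slow=2 fast=7: a[fast]=0, fast++
slow=2 fast=8: a[fast]=0, fast++
slow=2 fast=9: a[fast]=4≠0 swap→a[2]=4, slow++,fast++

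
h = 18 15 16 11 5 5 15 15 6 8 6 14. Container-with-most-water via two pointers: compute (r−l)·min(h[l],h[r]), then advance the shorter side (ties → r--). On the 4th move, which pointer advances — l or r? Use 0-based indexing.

r

[0,11] min(18,14)*11=154 best=154 * → r--
[0,10] min(18,6)*10=60 best=154 → r--
[0,9] min(18,8)*9=72 best=154 → r--
[0,8] min(18,6)*8=48 best=154 → r--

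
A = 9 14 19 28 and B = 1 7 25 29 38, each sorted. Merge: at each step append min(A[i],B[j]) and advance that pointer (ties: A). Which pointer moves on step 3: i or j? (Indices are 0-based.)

i

[i=0,j=0] A[i]=9>B[j]=1 take 1 → j++
[i=0,j=1] A[i]=9>B[j]=7 take 7 → j++
[i=0,j=2] A[i]=9<=B[j]=25 take 9 → i++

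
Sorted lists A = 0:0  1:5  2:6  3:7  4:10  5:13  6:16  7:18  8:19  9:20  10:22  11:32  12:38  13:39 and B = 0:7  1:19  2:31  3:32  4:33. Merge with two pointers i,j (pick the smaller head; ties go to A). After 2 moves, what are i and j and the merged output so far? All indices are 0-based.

i=2, j=0, merged so far=[0, 5]

[i=0,j=0] A[i]=0<=B[j]=7 take 0 → i++
[i=1,j=0] A[i]=5<=B[j]=7 take 5 → i++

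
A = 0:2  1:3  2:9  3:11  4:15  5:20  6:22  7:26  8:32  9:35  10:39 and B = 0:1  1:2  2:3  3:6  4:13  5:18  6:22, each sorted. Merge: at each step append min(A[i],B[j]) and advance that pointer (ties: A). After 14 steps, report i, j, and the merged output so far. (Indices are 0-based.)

i=0 j=0: A[i]=2>B[j]=1 take 1, j++
i=0 j=1: A[i]=2<=B[j]=2 take 2, i++
i=1 j=1: A[i]=3>B[j]=2 take 2, j++
i=1 j=2: A[i]=3<=B[j]=3 take 3, i++
i=2 j=2: A[i]=9>B[j]=3 take 3, j++
i=2 j=3: A[i]=9>B[j]=6 take 6, j++
i=2 j=4: A[i]=9<=B[j]=13 take 9, i++
i=3 j=4: A[i]=11<=B[j]=13 take 11, i++
i=4 j=4: A[i]=15>B[j]=13 take 13, j++
i=4 j=5: A[i]=15<=B[j]=18 take 15, i++
i=5 j=5: A[i]=20>B[j]=18 take 18, j++
i=5 j=6: A[i]=20<=B[j]=22 take 20, i++
i=6 j=6: A[i]=22<=B[j]=22 take 22, i++
i=7 j=6: A[i]=26>B[j]=22 take 22, j++

i=7, j=7, merged so far=[1, 2, 2, 3, 3, 6, 9, 11, 13, 15, 18, 20, 22, 22]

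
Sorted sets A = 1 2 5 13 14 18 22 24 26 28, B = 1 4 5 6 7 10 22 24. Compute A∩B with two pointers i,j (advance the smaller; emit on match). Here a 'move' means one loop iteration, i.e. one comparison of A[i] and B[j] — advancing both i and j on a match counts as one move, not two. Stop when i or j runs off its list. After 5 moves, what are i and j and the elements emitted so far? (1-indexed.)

i=1 j=1: 1==1 emit, i++,j++
i=2 j=2: 2<4, i++
i=3 j=2: 5>4, j++
i=3 j=3: 5==5 emit, i++,j++
i=4 j=4: 13>6, j++

i=4, j=5, emitted=[1, 5]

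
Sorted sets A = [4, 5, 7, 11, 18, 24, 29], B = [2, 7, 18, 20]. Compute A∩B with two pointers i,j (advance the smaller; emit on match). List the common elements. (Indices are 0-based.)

intersection = [7, 18]

[i=0,j=0] 4>2 → j++
[i=0,j=1] 4<7 → i++
[i=1,j=1] 5<7 → i++
[i=2,j=1] 7==7 emit → i++,j++
[i=3,j=2] 11<18 → i++
[i=4,j=2] 18==18 emit → i++,j++
[i=5,j=3] 24>20 → j++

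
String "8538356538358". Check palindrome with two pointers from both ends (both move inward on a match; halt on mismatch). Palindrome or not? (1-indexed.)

palindrome

[1,13] '8'=='8' → l++,r--
[2,12] '5'=='5' → l++,r--
[3,11] '3'=='3' → l++,r--
[4,10] '8'=='8' → l++,r--
[5,9] '3'=='3' → l++,r--
[6,8] '5'=='5' → l++,r--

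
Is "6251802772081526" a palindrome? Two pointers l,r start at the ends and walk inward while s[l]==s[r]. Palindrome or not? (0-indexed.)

palindrome

l=0 r=15: '6'=='6', l++,r--
l=1 r=14: '2'=='2', l++,r--
l=2 r=13: '5'=='5', l++,r--
l=3 r=12: '1'=='1', l++,r--
l=4 r=11: '8'=='8', l++,r--
l=5 r=10: '0'=='0', l++,r--
l=6 r=9: '2'=='2', l++,r--
l=7 r=8: '7'=='7', l++,r--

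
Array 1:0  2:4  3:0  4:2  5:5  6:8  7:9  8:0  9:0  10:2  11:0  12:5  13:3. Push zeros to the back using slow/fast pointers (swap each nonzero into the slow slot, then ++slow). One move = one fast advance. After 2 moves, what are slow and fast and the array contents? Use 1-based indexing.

slow=2, fast=3, a=[4, 0, 0, 2, 5, 8, 9, 0, 0, 2, 0, 5, 3]

(s=1,f=1) a[fast]=0 → fast++
(s=1,f=2) a[fast]=4≠0 swap→a[1]=4 → slow++,fast++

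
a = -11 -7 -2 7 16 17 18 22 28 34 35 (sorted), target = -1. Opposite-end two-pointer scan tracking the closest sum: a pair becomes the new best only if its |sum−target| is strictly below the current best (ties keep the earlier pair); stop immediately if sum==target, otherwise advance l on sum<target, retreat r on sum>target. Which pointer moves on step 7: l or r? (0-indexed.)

[0,10] -11+35=24 d=25 * → r--
[0,9] -11+34=23 d=24 * → r--
[0,8] -11+28=17 d=18 * → r--
[0,7] -11+22=11 d=12 * → r--
[0,6] -11+18=7 d=8 * → r--
[0,5] -11+17=6 d=7 * → r--
[0,4] -11+16=5 d=6 * → r--

r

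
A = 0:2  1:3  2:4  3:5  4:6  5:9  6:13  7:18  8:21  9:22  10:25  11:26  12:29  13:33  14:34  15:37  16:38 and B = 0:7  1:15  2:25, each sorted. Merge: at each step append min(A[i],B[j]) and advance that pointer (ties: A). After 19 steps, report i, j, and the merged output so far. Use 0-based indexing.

[i=0,j=0] A[i]=2<=B[j]=7 take 2 → i++
[i=1,j=0] A[i]=3<=B[j]=7 take 3 → i++
[i=2,j=0] A[i]=4<=B[j]=7 take 4 → i++
[i=3,j=0] A[i]=5<=B[j]=7 take 5 → i++
[i=4,j=0] A[i]=6<=B[j]=7 take 6 → i++
[i=5,j=0] A[i]=9>B[j]=7 take 7 → j++
[i=5,j=1] A[i]=9<=B[j]=15 take 9 → i++
[i=6,j=1] A[i]=13<=B[j]=15 take 13 → i++
[i=7,j=1] A[i]=18>B[j]=15 take 15 → j++
[i=7,j=2] A[i]=18<=B[j]=25 take 18 → i++
[i=8,j=2] A[i]=21<=B[j]=25 take 21 → i++
[i=9,j=2] A[i]=22<=B[j]=25 take 22 → i++
[i=10,j=2] A[i]=25<=B[j]=25 take 25 → i++
[i=11,j=2] A[i]=26>B[j]=25 take 25 → j++
[i=11,j=3] B done, take A[i]=26 → i++
[i=12,j=3] B done, take A[i]=29 → i++
[i=13,j=3] B done, take A[i]=33 → i++
[i=14,j=3] B done, take A[i]=34 → i++
[i=15,j=3] B done, take A[i]=37 → i++

i=16, j=3, merged so far=[2, 3, 4, 5, 6, 7, 9, 13, 15, 18, 21, 22, 25, 25, 26, 29, 33, 34, 37]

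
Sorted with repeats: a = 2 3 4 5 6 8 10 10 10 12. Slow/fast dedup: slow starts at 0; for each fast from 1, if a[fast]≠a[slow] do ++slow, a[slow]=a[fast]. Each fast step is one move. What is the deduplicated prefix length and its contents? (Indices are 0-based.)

slow=0 fast=1: a[fast]=3≠a[slow]=2 write a[1]=3, slow++,fast++
slow=1 fast=2: a[fast]=4≠a[slow]=3 write a[2]=4, slow++,fast++
slow=2 fast=3: a[fast]=5≠a[slow]=4 write a[3]=5, slow++,fast++
slow=3 fast=4: a[fast]=6≠a[slow]=5 write a[4]=6, slow++,fast++
slow=4 fast=5: a[fast]=8≠a[slow]=6 write a[5]=8, slow++,fast++
slow=5 fast=6: a[fast]=10≠a[slow]=8 write a[6]=10, slow++,fast++
slow=6 fast=7: a[fast]=10=a[slow] dup, fast++
slow=6 fast=8: a[fast]=10=a[slow] dup, fast++
slow=6 fast=9: a[fast]=12≠a[slow]=10 write a[7]=12, slow++,fast++

length 8; prefix = [2, 3, 4, 5, 6, 8, 10, 12]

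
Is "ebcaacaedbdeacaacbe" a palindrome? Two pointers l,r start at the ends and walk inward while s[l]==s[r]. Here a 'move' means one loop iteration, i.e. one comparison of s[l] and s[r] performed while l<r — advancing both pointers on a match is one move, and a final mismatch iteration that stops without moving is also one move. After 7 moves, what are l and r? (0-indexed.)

l=0 r=18: 'e'=='e', l++,r--
l=1 r=17: 'b'=='b', l++,r--
l=2 r=16: 'c'=='c', l++,r--
l=3 r=15: 'a'=='a', l++,r--
l=4 r=14: 'a'=='a', l++,r--
l=5 r=13: 'c'=='c', l++,r--
l=6 r=12: 'a'=='a', l++,r--

l=7, r=11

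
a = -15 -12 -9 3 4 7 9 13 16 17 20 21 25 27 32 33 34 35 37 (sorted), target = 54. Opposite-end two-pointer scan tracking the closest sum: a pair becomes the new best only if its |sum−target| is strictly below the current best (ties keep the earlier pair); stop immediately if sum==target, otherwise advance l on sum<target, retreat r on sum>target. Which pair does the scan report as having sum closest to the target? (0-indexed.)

pair (17, 37) with sum 54 (|Δ|=0)

l=0 r=18: -15+37=22 d=32 *, l++
l=1 r=18: -12+37=25 d=29 *, l++
l=2 r=18: -9+37=28 d=26 *, l++
l=3 r=18: 3+37=40 d=14 *, l++
l=4 r=18: 4+37=41 d=13 *, l++
l=5 r=18: 7+37=44 d=10 *, l++
l=6 r=18: 9+37=46 d=8 *, l++
l=7 r=18: 13+37=50 d=4 *, l++
l=8 r=18: 16+37=53 d=1 *, l++
l=9 r=18: 17+37=54 d=0 *, stop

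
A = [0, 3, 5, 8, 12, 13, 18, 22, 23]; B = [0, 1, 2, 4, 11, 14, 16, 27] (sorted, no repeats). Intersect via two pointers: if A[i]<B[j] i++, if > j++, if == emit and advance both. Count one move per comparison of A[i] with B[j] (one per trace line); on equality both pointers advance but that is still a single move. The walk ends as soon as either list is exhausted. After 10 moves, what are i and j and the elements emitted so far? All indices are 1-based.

i=7, j=6, emitted=[0]

i=1 j=1: 0==0 emit, i++,j++
i=2 j=2: 3>1, j++
i=2 j=3: 3>2, j++
i=2 j=4: 3<4, i++
i=3 j=4: 5>4, j++
i=3 j=5: 5<11, i++
i=4 j=5: 8<11, i++
i=5 j=5: 12>11, j++
i=5 j=6: 12<14, i++
i=6 j=6: 13<14, i++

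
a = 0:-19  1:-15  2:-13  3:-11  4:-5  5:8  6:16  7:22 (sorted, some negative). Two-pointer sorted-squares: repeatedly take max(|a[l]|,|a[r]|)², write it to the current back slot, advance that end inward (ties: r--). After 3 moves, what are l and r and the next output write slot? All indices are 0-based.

[0,7] |-19|<=|22| out[7]=484 → r--
[0,6] |-19|>|16| out[6]=361 → l++
[1,6] |-15|<=|16| out[5]=256 → r--

l=1, r=5, next write slot=4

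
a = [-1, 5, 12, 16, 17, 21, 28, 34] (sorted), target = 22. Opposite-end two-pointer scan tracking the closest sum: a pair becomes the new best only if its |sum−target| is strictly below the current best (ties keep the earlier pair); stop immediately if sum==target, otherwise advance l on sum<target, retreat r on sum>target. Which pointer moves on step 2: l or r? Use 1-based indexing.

[1,8] -1+34=33 d=11 * → r--
[1,7] -1+28=27 d=5 * → r--

r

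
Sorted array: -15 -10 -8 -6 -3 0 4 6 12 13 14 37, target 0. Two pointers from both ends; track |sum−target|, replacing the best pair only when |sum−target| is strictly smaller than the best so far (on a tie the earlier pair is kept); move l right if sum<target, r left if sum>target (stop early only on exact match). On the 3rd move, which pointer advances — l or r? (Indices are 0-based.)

r

[0,11] -15+37=22 d=22 * → r--
[0,10] -15+14=-1 d=1 * → l++
[1,10] -10+14=4 d=4 → r--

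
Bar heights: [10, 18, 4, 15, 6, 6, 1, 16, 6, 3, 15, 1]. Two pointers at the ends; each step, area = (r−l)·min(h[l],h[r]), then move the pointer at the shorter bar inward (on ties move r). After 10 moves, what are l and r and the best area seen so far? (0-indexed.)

[0,11] min(10,1)*11=11 best=11 * → r--
[0,10] min(10,15)*10=100 best=100 * → l++
[1,10] min(18,15)*9=135 best=135 * → r--
[1,9] min(18,3)*8=24 best=135 → r--
[1,8] min(18,6)*7=42 best=135 → r--
[1,7] min(18,16)*6=96 best=135 → r--
[1,6] min(18,1)*5=5 best=135 → r--
[1,5] min(18,6)*4=24 best=135 → r--
[1,4] min(18,6)*3=18 best=135 → r--
[1,3] min(18,15)*2=30 best=135 → r--

l=1, r=2, best area=135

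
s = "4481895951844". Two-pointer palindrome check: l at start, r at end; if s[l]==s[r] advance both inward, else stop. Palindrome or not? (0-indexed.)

not a palindrome (mismatch at 4,8)

l=0 r=12: '4'=='4', l++,r--
l=1 r=11: '4'=='4', l++,r--
l=2 r=10: '8'=='8', l++,r--
l=3 r=9: '1'=='1', l++,r--
l=4 r=8: '8'!='5', stop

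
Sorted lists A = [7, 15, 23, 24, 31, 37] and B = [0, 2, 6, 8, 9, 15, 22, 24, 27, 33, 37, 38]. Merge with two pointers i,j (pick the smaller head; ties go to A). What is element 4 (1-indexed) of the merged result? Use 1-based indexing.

[i=1,j=1] A[i]=7>B[j]=0 take 0 → j++
[i=1,j=2] A[i]=7>B[j]=2 take 2 → j++
[i=1,j=3] A[i]=7>B[j]=6 take 6 → j++
[i=1,j=4] A[i]=7<=B[j]=8 take 7 → i++
[i=2,j=4] A[i]=15>B[j]=8 take 8 → j++
[i=2,j=5] A[i]=15>B[j]=9 take 9 → j++
[i=2,j=6] A[i]=15<=B[j]=15 take 15 → i++
[i=3,j=6] A[i]=23>B[j]=15 take 15 → j++
[i=3,j=7] A[i]=23>B[j]=22 take 22 → j++
[i=3,j=8] A[i]=23<=B[j]=24 take 23 → i++
[i=4,j=8] A[i]=24<=B[j]=24 take 24 → i++
[i=5,j=8] A[i]=31>B[j]=24 take 24 → j++
[i=5,j=9] A[i]=31>B[j]=27 take 27 → j++
[i=5,j=10] A[i]=31<=B[j]=33 take 31 → i++
[i=6,j=10] A[i]=37>B[j]=33 take 33 → j++
[i=6,j=11] A[i]=37<=B[j]=37 take 37 → i++
[i=7,j=11] A done, take B[j]=37 → j++
[i=7,j=12] A done, take B[j]=38 → j++

merged[4] = 7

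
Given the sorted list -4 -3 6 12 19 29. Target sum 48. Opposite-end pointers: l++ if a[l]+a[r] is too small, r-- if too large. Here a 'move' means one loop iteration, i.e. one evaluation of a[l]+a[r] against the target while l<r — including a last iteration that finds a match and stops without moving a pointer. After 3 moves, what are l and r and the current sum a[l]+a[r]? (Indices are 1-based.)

l=4, r=6, sum=41

[1,6] -4+29=25 <48 → l++
[2,6] -3+29=26 <48 → l++
[3,6] 6+29=35 <48 → l++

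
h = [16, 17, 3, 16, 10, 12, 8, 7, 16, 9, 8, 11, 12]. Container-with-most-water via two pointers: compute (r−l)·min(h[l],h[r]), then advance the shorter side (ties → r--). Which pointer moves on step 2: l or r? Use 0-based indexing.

r

l=0 r=12: min(16,12)*12=144 best=144 *, r--
l=0 r=11: min(16,11)*11=121 best=144, r--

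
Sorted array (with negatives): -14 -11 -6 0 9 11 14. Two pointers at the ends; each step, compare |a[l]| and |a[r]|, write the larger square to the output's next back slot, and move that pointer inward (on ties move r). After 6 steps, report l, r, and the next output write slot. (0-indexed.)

l=3, r=3, next write slot=0

[0,6] |-14|<=|14| out[6]=196 → r--
[0,5] |-14|>|11| out[5]=196 → l++
[1,5] |-11|<=|11| out[4]=121 → r--
[1,4] |-11|>|9| out[3]=121 → l++
[2,4] |-6|<=|9| out[2]=81 → r--
[2,3] |-6|>|0| out[1]=36 → l++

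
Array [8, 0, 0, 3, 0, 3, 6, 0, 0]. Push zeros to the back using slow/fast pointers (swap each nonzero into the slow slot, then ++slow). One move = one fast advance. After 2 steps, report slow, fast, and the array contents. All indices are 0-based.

slow=0 fast=0: a[fast]=8≠0 swap→a[0]=8, slow++,fast++
slow=1 fast=1: a[fast]=0, fast++

slow=1, fast=2, a=[8, 0, 0, 3, 0, 3, 6, 0, 0]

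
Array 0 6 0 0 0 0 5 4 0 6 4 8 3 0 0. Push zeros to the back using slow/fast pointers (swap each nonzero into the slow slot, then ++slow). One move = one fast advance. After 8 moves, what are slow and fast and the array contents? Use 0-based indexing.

slow=3, fast=8, a=[6, 5, 4, 0, 0, 0, 0, 0, 0, 6, 4, 8, 3, 0, 0]

(s=0,f=0) a[fast]=0 → fast++
(s=0,f=1) a[fast]=6≠0 swap→a[0]=6 → slow++,fast++
(s=1,f=2) a[fast]=0 → fast++
(s=1,f=3) a[fast]=0 → fast++
(s=1,f=4) a[fast]=0 → fast++
(s=1,f=5) a[fast]=0 → fast++
(s=1,f=6) a[fast]=5≠0 swap→a[1]=5 → slow++,fast++
(s=2,f=7) a[fast]=4≠0 swap→a[2]=4 → slow++,fast++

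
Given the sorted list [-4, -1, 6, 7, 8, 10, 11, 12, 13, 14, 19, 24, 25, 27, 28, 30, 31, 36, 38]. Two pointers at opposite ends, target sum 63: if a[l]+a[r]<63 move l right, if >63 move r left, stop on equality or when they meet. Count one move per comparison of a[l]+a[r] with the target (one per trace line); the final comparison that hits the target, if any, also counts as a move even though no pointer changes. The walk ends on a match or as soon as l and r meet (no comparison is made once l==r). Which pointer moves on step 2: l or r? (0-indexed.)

l=0 r=18: -4+38=34 <63, l++
l=1 r=18: -1+38=37 <63, l++

l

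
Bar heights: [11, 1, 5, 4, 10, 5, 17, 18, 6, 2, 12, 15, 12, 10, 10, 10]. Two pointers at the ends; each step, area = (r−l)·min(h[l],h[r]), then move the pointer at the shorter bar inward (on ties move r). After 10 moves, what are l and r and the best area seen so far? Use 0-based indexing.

l=0 r=15: min(11,10)*15=150 best=150 *, r--
l=0 r=14: min(11,10)*14=140 best=150, r--
l=0 r=13: min(11,10)*13=130 best=150, r--
l=0 r=12: min(11,12)*12=132 best=150, l++
l=1 r=12: min(1,12)*11=11 best=150, l++
l=2 r=12: min(5,12)*10=50 best=150, l++
l=3 r=12: min(4,12)*9=36 best=150, l++
l=4 r=12: min(10,12)*8=80 best=150, l++
l=5 r=12: min(5,12)*7=35 best=150, l++
l=6 r=12: min(17,12)*6=72 best=150, r--

l=6, r=11, best area=150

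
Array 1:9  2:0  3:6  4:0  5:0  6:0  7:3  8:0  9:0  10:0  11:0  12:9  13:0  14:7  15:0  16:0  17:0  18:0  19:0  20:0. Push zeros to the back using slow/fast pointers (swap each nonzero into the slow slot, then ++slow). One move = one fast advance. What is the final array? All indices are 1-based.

slow=1 fast=1: a[fast]=9≠0 swap→a[1]=9, slow++,fast++
slow=2 fast=2: a[fast]=0, fast++
slow=2 fast=3: a[fast]=6≠0 swap→a[2]=6, slow++,fast++
slow=3 fast=4: a[fast]=0, fast++
slow=3 fast=5: a[fast]=0, fast++
slow=3 fast=6: a[fast]=0, fast++
slow=3 fast=7: a[fast]=3≠0 swap→a[3]=3, slow++,fast++
slow=4 fast=8: a[fast]=0, fast++
slow=4 fast=9: a[fast]=0, fast++
slow=4 fast=10: a[fast]=0, fast++
slow=4 fast=11: a[fast]=0, fast++
slow=4 fast=12: a[fast]=9≠0 swap→a[4]=9, slow++,fast++
slow=5 fast=13: a[fast]=0, fast++
slow=5 fast=14: a[fast]=7≠0 swap→a[5]=7, slow++,fast++
slow=6 fast=15: a[fast]=0, fast++
slow=6 fast=16: a[fast]=0, fast++
slow=6 fast=17: a[fast]=0, fast++
slow=6 fast=18: a[fast]=0, fast++
slow=6 fast=19: a[fast]=0, fast++
slow=6 fast=20: a[fast]=0, fast++

[9, 6, 3, 9, 7, 0, 0, 0, 0, 0, 0, 0, 0, 0, 0, 0, 0, 0, 0, 0]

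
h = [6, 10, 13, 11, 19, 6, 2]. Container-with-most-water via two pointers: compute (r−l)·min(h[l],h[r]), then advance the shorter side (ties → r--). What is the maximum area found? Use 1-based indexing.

[1,7] min(6,2)*6=12 best=12 * → r--
[1,6] min(6,6)*5=30 best=30 * → r--
[1,5] min(6,19)*4=24 best=30 → l++
[2,5] min(10,19)*3=30 best=30 → l++
[3,5] min(13,19)*2=26 best=30 → l++
[4,5] min(11,19)*1=11 best=30 → l++

max area = 30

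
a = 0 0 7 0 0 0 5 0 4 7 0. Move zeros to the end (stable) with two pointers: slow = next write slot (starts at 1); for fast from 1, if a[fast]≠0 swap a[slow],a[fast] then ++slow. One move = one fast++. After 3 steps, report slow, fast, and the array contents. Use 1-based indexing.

slow=1 fast=1: a[fast]=0, fast++
slow=1 fast=2: a[fast]=0, fast++
slow=1 fast=3: a[fast]=7≠0 swap→a[1]=7, slow++,fast++

slow=2, fast=4, a=[7, 0, 0, 0, 0, 0, 5, 0, 4, 7, 0]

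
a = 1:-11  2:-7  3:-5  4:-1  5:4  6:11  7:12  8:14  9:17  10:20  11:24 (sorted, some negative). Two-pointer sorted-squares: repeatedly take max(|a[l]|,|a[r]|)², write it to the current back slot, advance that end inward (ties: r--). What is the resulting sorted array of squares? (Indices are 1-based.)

[1, 16, 25, 49, 121, 121, 144, 196, 289, 400, 576]

l=1 r=11: |-11|<=|24| out[11]=576, r--
l=1 r=10: |-11|<=|20| out[10]=400, r--
l=1 r=9: |-11|<=|17| out[9]=289, r--
l=1 r=8: |-11|<=|14| out[8]=196, r--
l=1 r=7: |-11|<=|12| out[7]=144, r--
l=1 r=6: |-11|<=|11| out[6]=121, r--
l=1 r=5: |-11|>|4| out[5]=121, l++
l=2 r=5: |-7|>|4| out[4]=49, l++
l=3 r=5: |-5|>|4| out[3]=25, l++
l=4 r=5: |-1|<=|4| out[2]=16, r--
l=4 r=4: |-1|<=|-1| out[1]=1, r--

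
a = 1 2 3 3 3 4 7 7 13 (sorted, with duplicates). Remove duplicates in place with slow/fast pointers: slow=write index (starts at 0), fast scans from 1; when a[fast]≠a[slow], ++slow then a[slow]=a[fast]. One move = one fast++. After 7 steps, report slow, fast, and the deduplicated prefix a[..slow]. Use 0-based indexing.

slow=4, fast=8, prefix=[1, 2, 3, 4, 7]

(s=0,f=1) a[fast]=2≠a[slow]=1 write a[1]=2 → slow++,fast++
(s=1,f=2) a[fast]=3≠a[slow]=2 write a[2]=3 → slow++,fast++
(s=2,f=3) a[fast]=3=a[slow] dup → fast++
(s=2,f=4) a[fast]=3=a[slow] dup → fast++
(s=2,f=5) a[fast]=4≠a[slow]=3 write a[3]=4 → slow++,fast++
(s=3,f=6) a[fast]=7≠a[slow]=4 write a[4]=7 → slow++,fast++
(s=4,f=7) a[fast]=7=a[slow] dup → fast++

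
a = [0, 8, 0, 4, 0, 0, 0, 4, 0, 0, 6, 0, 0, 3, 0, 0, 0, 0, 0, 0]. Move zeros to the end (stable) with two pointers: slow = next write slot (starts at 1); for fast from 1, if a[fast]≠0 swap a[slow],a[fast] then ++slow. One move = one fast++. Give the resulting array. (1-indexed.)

[8, 4, 4, 6, 3, 0, 0, 0, 0, 0, 0, 0, 0, 0, 0, 0, 0, 0, 0, 0]

(s=1,f=1) a[fast]=0 → fast++
(s=1,f=2) a[fast]=8≠0 swap→a[1]=8 → slow++,fast++
(s=2,f=3) a[fast]=0 → fast++
(s=2,f=4) a[fast]=4≠0 swap→a[2]=4 → slow++,fast++
(s=3,f=5) a[fast]=0 → fast++
(s=3,f=6) a[fast]=0 → fast++
(s=3,f=7) a[fast]=0 → fast++
(s=3,f=8) a[fast]=4≠0 swap→a[3]=4 → slow++,fast++
(s=4,f=9) a[fast]=0 → fast++
(s=4,f=10) a[fast]=0 → fast++
(s=4,f=11) a[fast]=6≠0 swap→a[4]=6 → slow++,fast++
(s=5,f=12) a[fast]=0 → fast++
(s=5,f=13) a[fast]=0 → fast++
(s=5,f=14) a[fast]=3≠0 swap→a[5]=3 → slow++,fast++
(s=6,f=15) a[fast]=0 → fast++
(s=6,f=16) a[fast]=0 → fast++
(s=6,f=17) a[fast]=0 → fast++
(s=6,f=18) a[fast]=0 → fast++
(s=6,f=19) a[fast]=0 → fast++
(s=6,f=20) a[fast]=0 → fast++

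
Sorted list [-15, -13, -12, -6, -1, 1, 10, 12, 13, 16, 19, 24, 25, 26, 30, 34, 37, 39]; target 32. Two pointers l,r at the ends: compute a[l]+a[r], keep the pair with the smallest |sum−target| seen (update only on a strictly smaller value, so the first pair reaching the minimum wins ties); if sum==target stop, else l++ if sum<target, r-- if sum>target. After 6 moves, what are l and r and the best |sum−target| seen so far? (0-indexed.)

l=0 r=17: -15+39=24 d=8 *, l++
l=1 r=17: -13+39=26 d=6 *, l++
l=2 r=17: -12+39=27 d=5 *, l++
l=3 r=17: -6+39=33 d=1 *, r--
l=3 r=16: -6+37=31 d=1, l++
l=4 r=16: -1+37=36 d=4, r--

l=4, r=15, best |Δ|=1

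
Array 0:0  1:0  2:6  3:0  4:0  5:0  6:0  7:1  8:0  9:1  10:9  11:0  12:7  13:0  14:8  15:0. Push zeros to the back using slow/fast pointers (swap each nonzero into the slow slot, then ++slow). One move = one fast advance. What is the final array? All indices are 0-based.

slow=0 fast=0: a[fast]=0, fast++
slow=0 fast=1: a[fast]=0, fast++
slow=0 fast=2: a[fast]=6≠0 swap→a[0]=6, slow++,fast++
slow=1 fast=3: a[fast]=0, fast++
slow=1 fast=4: a[fast]=0, fast++
slow=1 fast=5: a[fast]=0, fast++
slow=1 fast=6: a[fast]=0, fast++
slow=1 fast=7: a[fast]=1≠0 swap→a[1]=1, slow++,fast++
slow=2 fast=8: a[fast]=0, fast++
slow=2 fast=9: a[fast]=1≠0 swap→a[2]=1, slow++,fast++
slow=3 fast=10: a[fast]=9≠0 swap→a[3]=9, slow++,fast++
slow=4 fast=11: a[fast]=0, fast++
slow=4 fast=12: a[fast]=7≠0 swap→a[4]=7, slow++,fast++
slow=5 fast=13: a[fast]=0, fast++
slow=5 fast=14: a[fast]=8≠0 swap→a[5]=8, slow++,fast++
slow=6 fast=15: a[fast]=0, fast++

[6, 1, 1, 9, 7, 8, 0, 0, 0, 0, 0, 0, 0, 0, 0, 0]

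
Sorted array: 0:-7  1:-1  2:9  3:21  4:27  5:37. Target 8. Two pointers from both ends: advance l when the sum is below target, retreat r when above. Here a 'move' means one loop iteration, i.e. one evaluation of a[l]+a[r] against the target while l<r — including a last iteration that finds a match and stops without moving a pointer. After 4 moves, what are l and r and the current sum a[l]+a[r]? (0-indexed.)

l=1, r=2, sum=8

l=0 r=5: -7+37=30 >8, r--
l=0 r=4: -7+27=20 >8, r--
l=0 r=3: -7+21=14 >8, r--
l=0 r=2: -7+9=2 <8, l++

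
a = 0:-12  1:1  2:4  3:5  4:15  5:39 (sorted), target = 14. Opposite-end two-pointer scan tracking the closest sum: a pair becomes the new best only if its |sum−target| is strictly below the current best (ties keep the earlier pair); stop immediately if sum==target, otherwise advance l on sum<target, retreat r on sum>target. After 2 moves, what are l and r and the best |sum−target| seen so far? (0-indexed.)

l=1, r=4, best |Δ|=11

[0,5] -12+39=27 d=13 * → r--
[0,4] -12+15=3 d=11 * → l++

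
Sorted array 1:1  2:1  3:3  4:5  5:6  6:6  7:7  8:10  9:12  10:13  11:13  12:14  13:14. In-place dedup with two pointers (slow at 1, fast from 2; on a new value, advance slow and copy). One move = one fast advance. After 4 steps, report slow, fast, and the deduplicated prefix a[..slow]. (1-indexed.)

slow=4, fast=6, prefix=[1, 3, 5, 6]

(s=1,f=2) a[fast]=1=a[slow] dup → fast++
(s=1,f=3) a[fast]=3≠a[slow]=1 write a[2]=3 → slow++,fast++
(s=2,f=4) a[fast]=5≠a[slow]=3 write a[3]=5 → slow++,fast++
(s=3,f=5) a[fast]=6≠a[slow]=5 write a[4]=6 → slow++,fast++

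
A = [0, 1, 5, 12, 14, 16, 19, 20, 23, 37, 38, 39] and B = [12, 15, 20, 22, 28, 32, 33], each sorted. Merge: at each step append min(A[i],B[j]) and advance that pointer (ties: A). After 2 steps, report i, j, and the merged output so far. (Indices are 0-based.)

i=0 j=0: A[i]=0<=B[j]=12 take 0, i++
i=1 j=0: A[i]=1<=B[j]=12 take 1, i++

i=2, j=0, merged so far=[0, 1]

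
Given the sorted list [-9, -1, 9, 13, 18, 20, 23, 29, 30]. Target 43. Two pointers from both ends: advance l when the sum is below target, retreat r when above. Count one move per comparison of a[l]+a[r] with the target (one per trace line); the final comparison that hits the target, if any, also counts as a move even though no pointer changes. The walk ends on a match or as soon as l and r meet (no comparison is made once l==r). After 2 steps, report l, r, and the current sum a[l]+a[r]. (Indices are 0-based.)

l=2, r=8, sum=39

l=0 r=8: -9+30=21 <43, l++
l=1 r=8: -1+30=29 <43, l++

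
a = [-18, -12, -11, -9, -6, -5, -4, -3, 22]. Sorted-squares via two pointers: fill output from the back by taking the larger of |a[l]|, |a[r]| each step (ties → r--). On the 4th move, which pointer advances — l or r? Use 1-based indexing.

l

l=1 r=9: |-18|<=|22| out[9]=484, r--
l=1 r=8: |-18|>|-3| out[8]=324, l++
l=2 r=8: |-12|>|-3| out[7]=144, l++
l=3 r=8: |-11|>|-3| out[6]=121, l++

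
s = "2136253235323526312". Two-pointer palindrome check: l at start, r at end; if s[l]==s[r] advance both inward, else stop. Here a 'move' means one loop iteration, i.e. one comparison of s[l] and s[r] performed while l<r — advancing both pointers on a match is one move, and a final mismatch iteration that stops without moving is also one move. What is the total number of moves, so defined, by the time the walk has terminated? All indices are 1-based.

9 moves

l=1 r=19: '2'=='2', l++,r--
l=2 r=18: '1'=='1', l++,r--
l=3 r=17: '3'=='3', l++,r--
l=4 r=16: '6'=='6', l++,r--
l=5 r=15: '2'=='2', l++,r--
l=6 r=14: '5'=='5', l++,r--
l=7 r=13: '3'=='3', l++,r--
l=8 r=12: '2'=='2', l++,r--
l=9 r=11: '3'=='3', l++,r--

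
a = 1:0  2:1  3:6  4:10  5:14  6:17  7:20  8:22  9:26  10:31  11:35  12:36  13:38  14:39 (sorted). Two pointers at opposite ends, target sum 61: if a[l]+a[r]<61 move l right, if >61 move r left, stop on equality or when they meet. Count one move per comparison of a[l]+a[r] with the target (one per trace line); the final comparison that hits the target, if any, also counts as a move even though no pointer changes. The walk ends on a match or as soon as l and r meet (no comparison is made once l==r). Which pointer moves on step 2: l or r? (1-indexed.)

l

l=1 r=14: 0+39=39 <61, l++
l=2 r=14: 1+39=40 <61, l++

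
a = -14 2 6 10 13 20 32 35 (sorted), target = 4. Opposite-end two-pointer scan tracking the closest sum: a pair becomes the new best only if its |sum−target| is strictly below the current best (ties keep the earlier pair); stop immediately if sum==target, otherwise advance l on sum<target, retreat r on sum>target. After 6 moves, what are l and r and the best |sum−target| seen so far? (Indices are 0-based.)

l=1, r=2, best |Δ|=2

[0,7] -14+35=21 d=17 * → r--
[0,6] -14+32=18 d=14 * → r--
[0,5] -14+20=6 d=2 * → r--
[0,4] -14+13=-1 d=5 → l++
[1,4] 2+13=15 d=11 → r--
[1,3] 2+10=12 d=8 → r--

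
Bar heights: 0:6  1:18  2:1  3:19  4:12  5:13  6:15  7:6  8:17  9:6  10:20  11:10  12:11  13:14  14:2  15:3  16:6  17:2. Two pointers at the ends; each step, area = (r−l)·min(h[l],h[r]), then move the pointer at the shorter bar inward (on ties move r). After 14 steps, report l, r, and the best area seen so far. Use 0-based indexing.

l=7, r=10, best area=168

[0,17] min(6,2)*17=34 best=34 * → r--
[0,16] min(6,6)*16=96 best=96 * → r--
[0,15] min(6,3)*15=45 best=96 → r--
[0,14] min(6,2)*14=28 best=96 → r--
[0,13] min(6,14)*13=78 best=96 → l++
[1,13] min(18,14)*12=168 best=168 * → r--
[1,12] min(18,11)*11=121 best=168 → r--
[1,11] min(18,10)*10=100 best=168 → r--
[1,10] min(18,20)*9=162 best=168 → l++
[2,10] min(1,20)*8=8 best=168 → l++
[3,10] min(19,20)*7=133 best=168 → l++
[4,10] min(12,20)*6=72 best=168 → l++
[5,10] min(13,20)*5=65 best=168 → l++
[6,10] min(15,20)*4=60 best=168 → l++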